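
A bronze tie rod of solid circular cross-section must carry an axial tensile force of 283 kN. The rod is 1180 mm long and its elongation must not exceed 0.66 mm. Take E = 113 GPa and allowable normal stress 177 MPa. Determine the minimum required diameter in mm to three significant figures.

Required area A ≥ P/σ_allow = 283000/177 = 1599 mm².
For a solid circular section, d ≥ √(4A/π) = 45.12 mm.
Elongation limit: A ≥ PL/(Eδ_allow) = 283000·1180/(113000·0.66) = 4478 mm² ⇒ d ≥ 75.51 mm.
The elongation limit governs.

75.5 mm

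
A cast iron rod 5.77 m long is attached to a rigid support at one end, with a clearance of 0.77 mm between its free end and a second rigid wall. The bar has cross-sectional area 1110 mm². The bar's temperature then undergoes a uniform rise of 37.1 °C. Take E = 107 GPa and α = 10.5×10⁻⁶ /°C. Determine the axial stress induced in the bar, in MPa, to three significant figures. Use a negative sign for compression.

-27.4 MPa

Free thermal expansion αLΔT = 10.5e-6 · 5770 · 37.1 = 2.248 mm.
The walls engage after the gap closes; constrained expansion = 2.248 − 0.77 = 1.478 mm.
The walls impose strain ε = −(1.478)/5770 = -2.5610e-04; σ = Eε = 107000 · -2.5610e-04 = -27.4 MPa.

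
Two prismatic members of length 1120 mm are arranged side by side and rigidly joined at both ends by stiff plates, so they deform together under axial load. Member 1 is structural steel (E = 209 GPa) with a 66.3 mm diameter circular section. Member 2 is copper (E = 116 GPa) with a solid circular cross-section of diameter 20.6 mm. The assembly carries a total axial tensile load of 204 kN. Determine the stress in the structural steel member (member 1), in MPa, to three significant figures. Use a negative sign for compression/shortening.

A_1 = 3452 mm².
A_2 = 333.3 mm².
Equal strain + equilibrium ⇒ each member carries load in proportion to AE: A₁E₁ = 721500000 N, A₂E₂ = 38660000 N, ΣAE = 760200000 N.
σ₁ = P·E₁/ΣAE = 204000·209000/760200000 = 56.08 MPa.

56.1 MPa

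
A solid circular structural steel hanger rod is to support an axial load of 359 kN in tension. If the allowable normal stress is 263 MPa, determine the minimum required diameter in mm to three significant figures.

41.7 mm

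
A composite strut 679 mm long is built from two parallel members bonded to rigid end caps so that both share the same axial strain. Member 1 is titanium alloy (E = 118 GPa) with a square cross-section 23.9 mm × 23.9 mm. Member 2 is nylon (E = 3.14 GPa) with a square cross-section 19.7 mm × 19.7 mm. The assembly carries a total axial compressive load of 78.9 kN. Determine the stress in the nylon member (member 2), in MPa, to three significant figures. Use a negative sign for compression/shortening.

-3.61 MPa

A_1 = 571.2 mm².
A_2 = 388.1 mm².
Equal strain + equilibrium ⇒ each member carries load in proportion to AE: A₁E₁ = 67400000 N, A₂E₂ = 1219000 N, ΣAE = 68620000 N.
σ₂ = P·E₂/ΣAE = -78900·3140/68620000 = -3.61 MPa.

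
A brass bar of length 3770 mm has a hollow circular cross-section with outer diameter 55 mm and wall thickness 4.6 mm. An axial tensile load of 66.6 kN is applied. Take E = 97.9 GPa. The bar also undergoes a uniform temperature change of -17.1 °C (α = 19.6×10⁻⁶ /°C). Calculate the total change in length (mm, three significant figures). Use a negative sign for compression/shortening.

A = 728.3 mm².
δ_mech = NL/(AE) = 66600·3770/(728.3·97900) = 3.521 mm.
δ_thermal = αLΔT = 19.6e-6·3770·-17.1 = -1.264 mm.
δ = δ_mech + δ_thermal = 2.258 mm.

2.26 mm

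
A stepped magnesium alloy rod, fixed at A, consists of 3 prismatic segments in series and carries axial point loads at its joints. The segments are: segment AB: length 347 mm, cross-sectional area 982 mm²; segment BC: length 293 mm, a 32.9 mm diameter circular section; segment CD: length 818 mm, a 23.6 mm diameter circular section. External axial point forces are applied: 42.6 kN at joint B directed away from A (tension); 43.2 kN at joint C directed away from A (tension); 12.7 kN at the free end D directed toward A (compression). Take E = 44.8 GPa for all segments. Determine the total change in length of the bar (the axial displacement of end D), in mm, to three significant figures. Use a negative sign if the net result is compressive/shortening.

0.281 mm

Internal axial forces (sectioning from the free end, tension +): N_CD = -12.7 kN, N_BC = 30.5 kN, N_AB = 73.1 kN.
A_BC = 850.1 mm².
A_CD = 437.4 mm².
δ_AB = 73100·347/(982·44800) = 0.5766 mm
δ_BC = 30500·293/(850.1·44800) = 0.2346 mm
δ_CD = -12700·818/(437.4·44800) = -0.5301 mm
δ = Σδ_i = 0.2811 mm.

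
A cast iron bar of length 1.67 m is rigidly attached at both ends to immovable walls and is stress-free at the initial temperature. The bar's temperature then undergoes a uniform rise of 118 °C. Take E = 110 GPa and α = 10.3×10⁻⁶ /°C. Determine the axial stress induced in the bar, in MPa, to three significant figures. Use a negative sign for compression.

-134 MPa

Free thermal expansion αLΔT = 10.3e-6 · 1670 · 118 = 2.03 mm.
The walls impose strain ε = −(2.03)/1670 = -1.2154e-03; σ = Eε = 110000 · -1.2154e-03 = -133.7 MPa.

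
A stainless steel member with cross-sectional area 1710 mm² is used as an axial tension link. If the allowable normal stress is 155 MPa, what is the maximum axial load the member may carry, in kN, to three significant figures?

265 kN

P_max = σ_allow · A = 155 · 1710 = 265000 N = 265.1 kN.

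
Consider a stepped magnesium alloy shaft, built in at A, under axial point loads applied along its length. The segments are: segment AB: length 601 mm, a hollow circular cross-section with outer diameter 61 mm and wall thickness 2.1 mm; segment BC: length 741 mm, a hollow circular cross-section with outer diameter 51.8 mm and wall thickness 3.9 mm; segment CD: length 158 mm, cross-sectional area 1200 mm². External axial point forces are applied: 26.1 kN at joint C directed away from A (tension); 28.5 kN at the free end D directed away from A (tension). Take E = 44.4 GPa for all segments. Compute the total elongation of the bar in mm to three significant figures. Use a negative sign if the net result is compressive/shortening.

3.54 mm

Internal axial forces (sectioning from the free end, tension +): N_CD = 28.5 kN, N_BC = 54.6 kN, N_AB = 54.6 kN.
A_AB = 388.6 mm².
A_BC = 586.9 mm².
δ_AB = 54600·601/(388.6·44400) = 1.902 mm
δ_BC = 54600·741/(586.9·44400) = 1.553 mm
δ_CD = 28500·158/(1200·44400) = 0.08452 mm
δ = Σδ_i = 3.539 mm.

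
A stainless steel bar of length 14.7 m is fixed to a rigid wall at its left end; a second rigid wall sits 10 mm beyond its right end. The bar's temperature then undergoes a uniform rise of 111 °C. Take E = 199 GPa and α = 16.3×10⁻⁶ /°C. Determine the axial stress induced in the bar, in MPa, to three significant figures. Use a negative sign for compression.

-225 MPa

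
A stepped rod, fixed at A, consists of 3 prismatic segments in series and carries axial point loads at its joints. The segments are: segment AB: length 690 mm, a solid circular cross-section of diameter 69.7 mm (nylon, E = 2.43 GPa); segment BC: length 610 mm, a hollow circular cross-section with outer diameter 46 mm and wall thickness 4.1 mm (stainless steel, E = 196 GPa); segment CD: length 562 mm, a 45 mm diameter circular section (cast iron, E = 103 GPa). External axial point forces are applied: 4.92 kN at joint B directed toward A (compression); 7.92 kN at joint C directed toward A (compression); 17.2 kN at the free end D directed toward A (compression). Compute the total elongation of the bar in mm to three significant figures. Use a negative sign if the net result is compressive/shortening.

Internal axial forces (sectioning from the free end, tension +): N_CD = -17.2 kN, N_BC = -25.12 kN, N_AB = -30.04 kN.
A_AB = 3816 mm².
A_BC = 539.7 mm².
A_CD = 1590 mm².
δ_AB = -30040·690/(3816·2430) = -2.236 mm
δ_BC = -25120·610/(539.7·196000) = -0.1449 mm
δ_CD = -17200·562/(1590·103000) = -0.05901 mm
δ = Σδ_i = -2.439 mm.

-2.44 mm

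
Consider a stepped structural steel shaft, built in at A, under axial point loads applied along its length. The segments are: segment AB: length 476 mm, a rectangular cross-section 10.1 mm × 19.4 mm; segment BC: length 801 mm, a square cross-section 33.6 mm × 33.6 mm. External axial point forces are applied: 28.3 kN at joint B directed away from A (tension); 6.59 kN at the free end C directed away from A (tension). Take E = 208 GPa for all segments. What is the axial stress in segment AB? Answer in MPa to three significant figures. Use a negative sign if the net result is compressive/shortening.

178 MPa

Internal axial forces (sectioning from the free end, tension +): N_BC = 6.59 kN, N_AB = 34.89 kN.
A_AB = 195.9 mm².
σ_AB = N_AB/A_AB = 34890/195.9 = 178.1 MPa.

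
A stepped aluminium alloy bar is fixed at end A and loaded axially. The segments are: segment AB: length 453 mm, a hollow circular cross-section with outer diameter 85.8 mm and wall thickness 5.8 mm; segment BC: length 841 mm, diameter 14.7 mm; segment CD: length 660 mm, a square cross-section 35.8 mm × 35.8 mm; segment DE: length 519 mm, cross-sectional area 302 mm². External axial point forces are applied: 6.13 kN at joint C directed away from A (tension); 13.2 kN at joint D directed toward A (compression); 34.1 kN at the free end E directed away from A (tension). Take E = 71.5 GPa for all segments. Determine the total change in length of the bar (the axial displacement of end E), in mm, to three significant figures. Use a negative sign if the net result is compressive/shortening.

Internal axial forces (sectioning from the free end, tension +): N_DE = 34.1 kN, N_CD = 20.9 kN, N_BC = 27.03 kN, N_AB = 27.03 kN.
A_AB = 1458 mm².
A_BC = 169.7 mm².
A_CD = 1282 mm².
δ_AB = 27030·453/(1458·71500) = 0.1175 mm
δ_BC = 27030·841/(169.7·71500) = 1.873 mm
δ_CD = 20900·660/(1282·71500) = 0.1505 mm
δ_DE = 34100·519/(302·71500) = 0.8196 mm
δ = Σδ_i = 2.961 mm.

2.96 mm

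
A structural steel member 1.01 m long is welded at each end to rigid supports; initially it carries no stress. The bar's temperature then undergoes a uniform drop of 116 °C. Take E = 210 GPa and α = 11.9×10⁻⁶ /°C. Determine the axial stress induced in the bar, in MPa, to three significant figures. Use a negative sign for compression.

Free thermal expansion αLΔT = 11.9e-6 · 1010 · -116 = -1.394 mm.
The walls impose strain ε = −(-1.394)/1010 = 1.3804e-03; σ = Eε = 210000 · 1.3804e-03 = 289.9 MPa.

290 MPa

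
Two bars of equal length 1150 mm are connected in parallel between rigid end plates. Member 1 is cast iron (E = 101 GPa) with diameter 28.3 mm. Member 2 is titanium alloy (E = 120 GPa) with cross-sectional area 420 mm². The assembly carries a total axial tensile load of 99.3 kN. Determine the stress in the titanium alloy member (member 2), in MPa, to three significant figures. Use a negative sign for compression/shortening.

A_1 = 629 mm².
Equal strain + equilibrium ⇒ each member carries load in proportion to AE: A₁E₁ = 63530000 N, A₂E₂ = 50400000 N, ΣAE = 113900000 N.
σ₂ = P·E₂/ΣAE = 99300·120000/113900000 = 104.6 MPa.

105 MPa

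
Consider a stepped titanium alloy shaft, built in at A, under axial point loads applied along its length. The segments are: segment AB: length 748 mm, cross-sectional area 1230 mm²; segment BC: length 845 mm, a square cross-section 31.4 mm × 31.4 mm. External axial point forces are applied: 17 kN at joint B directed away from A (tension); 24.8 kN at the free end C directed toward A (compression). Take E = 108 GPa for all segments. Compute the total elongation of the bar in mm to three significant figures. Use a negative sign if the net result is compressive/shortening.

-0.241 mm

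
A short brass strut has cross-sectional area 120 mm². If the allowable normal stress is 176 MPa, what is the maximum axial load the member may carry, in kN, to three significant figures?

21.1 kN

P_max = σ_allow · A = 176 · 120 = 21120 N = 21.12 kN.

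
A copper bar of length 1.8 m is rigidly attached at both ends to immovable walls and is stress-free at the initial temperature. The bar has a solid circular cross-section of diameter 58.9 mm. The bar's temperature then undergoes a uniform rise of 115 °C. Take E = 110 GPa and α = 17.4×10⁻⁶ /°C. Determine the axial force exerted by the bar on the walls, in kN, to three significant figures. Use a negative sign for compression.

-600 kN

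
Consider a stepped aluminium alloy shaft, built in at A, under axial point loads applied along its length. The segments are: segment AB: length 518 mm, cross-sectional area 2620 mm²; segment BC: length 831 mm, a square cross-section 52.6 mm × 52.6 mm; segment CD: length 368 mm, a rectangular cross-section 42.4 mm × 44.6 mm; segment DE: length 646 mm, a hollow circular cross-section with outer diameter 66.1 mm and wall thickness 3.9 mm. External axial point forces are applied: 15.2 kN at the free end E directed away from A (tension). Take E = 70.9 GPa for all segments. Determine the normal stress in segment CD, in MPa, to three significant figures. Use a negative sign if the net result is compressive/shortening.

8.04 MPa

Internal axial forces (sectioning from the free end, tension +): N_DE = 15.2 kN, N_CD = 15.2 kN, N_BC = 15.2 kN, N_AB = 15.2 kN.
A_CD = 1891 mm².
σ_CD = N_CD/A_CD = 15200/1891 = 8.038 MPa.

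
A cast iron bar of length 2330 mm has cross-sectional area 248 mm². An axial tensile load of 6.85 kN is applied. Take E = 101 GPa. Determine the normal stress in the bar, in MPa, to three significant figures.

σ = N/A = 6850/248 = 27.62 MPa.

27.6 MPa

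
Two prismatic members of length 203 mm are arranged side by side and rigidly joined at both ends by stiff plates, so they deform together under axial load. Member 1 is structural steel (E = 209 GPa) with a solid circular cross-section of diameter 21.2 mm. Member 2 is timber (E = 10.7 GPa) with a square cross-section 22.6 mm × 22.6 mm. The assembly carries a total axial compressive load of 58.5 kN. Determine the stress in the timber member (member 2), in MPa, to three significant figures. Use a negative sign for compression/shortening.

-7.90 MPa

A_1 = 353 mm².
A_2 = 510.8 mm².
Equal strain + equilibrium ⇒ each member carries load in proportion to AE: A₁E₁ = 73770000 N, A₂E₂ = 5465000 N, ΣAE = 79240000 N.
σ₂ = P·E₂/ΣAE = -58500·10700/79240000 = -7.899 MPa.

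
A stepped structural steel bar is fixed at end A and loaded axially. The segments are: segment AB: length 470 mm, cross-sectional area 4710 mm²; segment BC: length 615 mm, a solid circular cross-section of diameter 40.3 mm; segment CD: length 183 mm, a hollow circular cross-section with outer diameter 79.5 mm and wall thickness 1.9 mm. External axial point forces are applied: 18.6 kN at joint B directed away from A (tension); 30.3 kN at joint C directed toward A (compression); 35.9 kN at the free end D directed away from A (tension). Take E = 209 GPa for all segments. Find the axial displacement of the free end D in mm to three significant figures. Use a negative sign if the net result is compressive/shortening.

0.0923 mm

Internal axial forces (sectioning from the free end, tension +): N_CD = 35.9 kN, N_BC = 5.6 kN, N_AB = 24.2 kN.
A_BC = 1276 mm².
A_CD = 463.2 mm².
δ_AB = 24200·470/(4710·209000) = 0.01155 mm
δ_BC = 5600·615/(1276·209000) = 0.01292 mm
δ_CD = 35900·183/(463.2·209000) = 0.06786 mm
δ = Σδ_i = 0.09234 mm.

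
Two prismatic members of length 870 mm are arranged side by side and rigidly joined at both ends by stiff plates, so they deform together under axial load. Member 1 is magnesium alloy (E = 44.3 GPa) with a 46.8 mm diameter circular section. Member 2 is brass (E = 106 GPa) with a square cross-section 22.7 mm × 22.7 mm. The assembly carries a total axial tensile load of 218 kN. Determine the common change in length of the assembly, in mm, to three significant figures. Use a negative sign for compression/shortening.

1.45 mm

A_1 = 1720 mm².
A_2 = 515.3 mm².
Equal strain + equilibrium ⇒ each member carries load in proportion to AE: A₁E₁ = 76210000 N, A₂E₂ = 54620000 N, ΣAE = 130800000 N.
δ = PL/ΣAE = 218000·870/130800000 = 1.45 mm.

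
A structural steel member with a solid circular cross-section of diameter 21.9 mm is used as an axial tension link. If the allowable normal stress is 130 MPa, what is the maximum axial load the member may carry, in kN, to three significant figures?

A = 376.7 mm².
P_max = σ_allow · A = 130 · 376.7 = 48970 N = 48.97 kN.

49.0 kN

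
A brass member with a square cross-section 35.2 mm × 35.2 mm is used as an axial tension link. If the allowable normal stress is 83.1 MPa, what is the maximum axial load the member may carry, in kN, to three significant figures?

103 kN

A = 1239 mm².
P_max = σ_allow · A = 83.1 · 1239 = 103000 N = 103 kN.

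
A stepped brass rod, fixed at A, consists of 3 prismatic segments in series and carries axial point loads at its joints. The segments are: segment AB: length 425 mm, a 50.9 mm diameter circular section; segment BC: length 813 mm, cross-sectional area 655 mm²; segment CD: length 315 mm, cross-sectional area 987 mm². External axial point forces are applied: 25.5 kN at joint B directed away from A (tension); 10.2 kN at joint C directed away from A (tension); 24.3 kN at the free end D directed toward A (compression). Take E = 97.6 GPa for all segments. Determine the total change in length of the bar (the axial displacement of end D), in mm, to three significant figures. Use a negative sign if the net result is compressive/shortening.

Internal axial forces (sectioning from the free end, tension +): N_CD = -24.3 kN, N_BC = -14.1 kN, N_AB = 11.4 kN.
A_AB = 2035 mm².
δ_AB = 11400·425/(2035·97600) = 0.0244 mm
δ_BC = -14100·813/(655·97600) = -0.1793 mm
δ_CD = -24300·315/(987·97600) = -0.07946 mm
δ = Σδ_i = -0.2344 mm.

-0.234 mm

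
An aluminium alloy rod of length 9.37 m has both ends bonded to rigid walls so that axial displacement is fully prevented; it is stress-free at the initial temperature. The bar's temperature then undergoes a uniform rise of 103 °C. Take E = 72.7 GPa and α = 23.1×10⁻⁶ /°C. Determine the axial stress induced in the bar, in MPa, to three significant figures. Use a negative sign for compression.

Free thermal expansion αLΔT = 23.1e-6 · 9370 · 103 = 22.29 mm.
The walls impose strain ε = −(22.29)/9370 = -2.3793e-03; σ = Eε = 72700 · -2.3793e-03 = -173 MPa.

-173 MPa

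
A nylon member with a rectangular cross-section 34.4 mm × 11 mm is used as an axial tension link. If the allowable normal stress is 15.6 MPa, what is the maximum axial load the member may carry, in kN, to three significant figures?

5.90 kN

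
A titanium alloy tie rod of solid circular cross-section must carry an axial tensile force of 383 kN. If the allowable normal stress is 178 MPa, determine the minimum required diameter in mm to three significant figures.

52.3 mm

Required area A ≥ P/σ_allow = 383000/178 = 2152 mm².
For a solid circular section, d ≥ √(4A/π) = 52.34 mm.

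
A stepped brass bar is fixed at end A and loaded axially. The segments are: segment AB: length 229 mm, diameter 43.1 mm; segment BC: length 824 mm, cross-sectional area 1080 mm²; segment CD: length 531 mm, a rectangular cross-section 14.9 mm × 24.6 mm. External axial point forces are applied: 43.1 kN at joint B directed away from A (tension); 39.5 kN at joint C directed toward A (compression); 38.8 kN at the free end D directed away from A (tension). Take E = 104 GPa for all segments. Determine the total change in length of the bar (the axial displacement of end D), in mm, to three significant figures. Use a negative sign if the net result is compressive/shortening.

Internal axial forces (sectioning from the free end, tension +): N_CD = 38.8 kN, N_BC = -0.7 kN, N_AB = 42.4 kN.
A_AB = 1459 mm².
A_CD = 366.5 mm².
δ_AB = 42400·229/(1459·104000) = 0.06399 mm
δ_BC = -700·824/(1080·104000) = -0.005135 mm
δ_CD = 38800·531/(366.5·104000) = 0.5405 mm
δ = Σδ_i = 0.5993 mm.

0.599 mm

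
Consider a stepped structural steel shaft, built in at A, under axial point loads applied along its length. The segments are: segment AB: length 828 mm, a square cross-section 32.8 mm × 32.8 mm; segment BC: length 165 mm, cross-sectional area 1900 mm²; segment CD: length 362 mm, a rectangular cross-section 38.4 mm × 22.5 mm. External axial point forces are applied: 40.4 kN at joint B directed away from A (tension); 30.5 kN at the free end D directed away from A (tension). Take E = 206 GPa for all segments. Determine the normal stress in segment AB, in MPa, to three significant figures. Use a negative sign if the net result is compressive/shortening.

65.9 MPa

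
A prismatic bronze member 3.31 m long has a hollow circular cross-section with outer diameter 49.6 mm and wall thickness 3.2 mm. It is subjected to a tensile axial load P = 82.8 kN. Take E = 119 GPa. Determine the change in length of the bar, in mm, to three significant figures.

4.94 mm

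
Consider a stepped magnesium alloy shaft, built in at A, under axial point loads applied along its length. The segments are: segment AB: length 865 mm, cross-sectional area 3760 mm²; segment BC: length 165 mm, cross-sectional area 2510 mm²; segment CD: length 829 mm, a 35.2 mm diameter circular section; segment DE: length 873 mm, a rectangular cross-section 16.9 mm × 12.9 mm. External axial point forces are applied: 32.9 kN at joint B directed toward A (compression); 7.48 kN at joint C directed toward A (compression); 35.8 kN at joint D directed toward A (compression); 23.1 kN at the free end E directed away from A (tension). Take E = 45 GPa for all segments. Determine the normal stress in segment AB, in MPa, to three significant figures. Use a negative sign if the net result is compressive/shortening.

Internal axial forces (sectioning from the free end, tension +): N_DE = 23.1 kN, N_CD = -12.7 kN, N_BC = -20.18 kN, N_AB = -53.08 kN.
σ_AB = N_AB/A_AB = -53080/3760 = -14.12 MPa.

-14.1 MPa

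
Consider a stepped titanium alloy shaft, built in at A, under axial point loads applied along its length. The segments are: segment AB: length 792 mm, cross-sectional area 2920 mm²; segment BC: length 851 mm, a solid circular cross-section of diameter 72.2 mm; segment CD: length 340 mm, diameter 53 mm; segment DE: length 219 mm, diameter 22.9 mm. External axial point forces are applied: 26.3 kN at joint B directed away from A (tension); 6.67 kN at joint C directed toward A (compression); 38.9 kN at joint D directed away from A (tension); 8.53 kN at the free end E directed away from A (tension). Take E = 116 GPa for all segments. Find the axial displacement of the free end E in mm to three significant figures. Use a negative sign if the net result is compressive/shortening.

Internal axial forces (sectioning from the free end, tension +): N_DE = 8.53 kN, N_CD = 47.43 kN, N_BC = 40.76 kN, N_AB = 67.06 kN.
A_BC = 4094 mm².
A_CD = 2206 mm².
A_DE = 411.9 mm².
δ_AB = 67060·792/(2920·116000) = 0.1568 mm
δ_BC = 40760·851/(4094·116000) = 0.07304 mm
δ_CD = 47430·340/(2206·116000) = 0.06301 mm
δ_DE = 8530·219/(411.9·116000) = 0.0391 mm
δ = Σδ_i = 0.332 mm.

0.332 mm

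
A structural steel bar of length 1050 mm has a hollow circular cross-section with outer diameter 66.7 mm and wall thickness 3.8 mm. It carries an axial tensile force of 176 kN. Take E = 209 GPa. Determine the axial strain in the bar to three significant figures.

0.00112

A = 750.9 mm².
σ = N/A = 234.4 MPa; ε = σ/E = 234.4/209000 = 1.121e-03.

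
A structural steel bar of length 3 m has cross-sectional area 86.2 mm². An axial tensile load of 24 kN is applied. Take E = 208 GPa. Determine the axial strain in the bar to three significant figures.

σ = N/A = 278.4 MPa; ε = σ/E = 278.4/208000 = 1.339e-03.

0.00134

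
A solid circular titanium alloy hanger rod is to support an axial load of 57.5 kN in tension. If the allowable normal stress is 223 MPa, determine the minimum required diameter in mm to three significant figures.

Required area A ≥ P/σ_allow = 57500/223 = 257.8 mm².
For a solid circular section, d ≥ √(4A/π) = 18.12 mm.

18.1 mm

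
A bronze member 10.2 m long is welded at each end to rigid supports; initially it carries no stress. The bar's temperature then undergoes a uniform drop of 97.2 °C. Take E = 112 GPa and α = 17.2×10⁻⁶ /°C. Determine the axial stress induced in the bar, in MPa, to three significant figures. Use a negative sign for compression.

Free thermal expansion αLΔT = 17.2e-6 · 10200 · -97.2 = -17.05 mm.
The walls impose strain ε = −(-17.05)/10200 = 1.6718e-03; σ = Eε = 112000 · 1.6718e-03 = 187.2 MPa.

187 MPa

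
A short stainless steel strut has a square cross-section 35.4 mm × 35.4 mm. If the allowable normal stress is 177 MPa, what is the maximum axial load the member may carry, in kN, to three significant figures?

222 kN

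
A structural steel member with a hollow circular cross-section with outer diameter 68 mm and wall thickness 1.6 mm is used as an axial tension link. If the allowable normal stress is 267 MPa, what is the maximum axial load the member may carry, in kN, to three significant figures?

A = 333.8 mm².
P_max = σ_allow · A = 267 · 333.8 = 89110 N = 89.11 kN.

89.1 kN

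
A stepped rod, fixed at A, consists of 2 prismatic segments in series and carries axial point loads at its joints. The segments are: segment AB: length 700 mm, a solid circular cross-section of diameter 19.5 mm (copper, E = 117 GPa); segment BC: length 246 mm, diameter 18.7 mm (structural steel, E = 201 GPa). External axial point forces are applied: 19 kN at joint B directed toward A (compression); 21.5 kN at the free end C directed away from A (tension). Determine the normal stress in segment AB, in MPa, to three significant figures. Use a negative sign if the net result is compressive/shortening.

8.37 MPa

Internal axial forces (sectioning from the free end, tension +): N_BC = 21.5 kN, N_AB = 2.5 kN.
A_AB = 298.6 mm².
σ_AB = N_AB/A_AB = 2500/298.6 = 8.371 MPa.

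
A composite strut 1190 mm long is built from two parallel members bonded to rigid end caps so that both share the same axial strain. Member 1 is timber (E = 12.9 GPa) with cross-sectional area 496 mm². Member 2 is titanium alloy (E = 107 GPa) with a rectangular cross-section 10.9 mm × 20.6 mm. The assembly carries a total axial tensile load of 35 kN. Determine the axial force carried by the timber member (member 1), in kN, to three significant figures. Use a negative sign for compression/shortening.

7.36 kN

A_2 = 224.5 mm².
Equal strain + equilibrium ⇒ each member carries load in proportion to AE: A₁E₁ = 6398000 N, A₂E₂ = 24030000 N, ΣAE = 30420000 N.
F₁ = P·A₁E₁/ΣAE = 35000·6398000/30420000 = 7361 N.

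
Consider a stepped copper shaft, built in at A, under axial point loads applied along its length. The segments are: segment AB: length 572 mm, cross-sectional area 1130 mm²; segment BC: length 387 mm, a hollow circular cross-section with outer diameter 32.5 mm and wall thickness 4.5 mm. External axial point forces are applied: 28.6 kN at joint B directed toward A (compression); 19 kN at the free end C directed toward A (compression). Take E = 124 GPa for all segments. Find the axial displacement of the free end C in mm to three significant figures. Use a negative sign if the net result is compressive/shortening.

-0.344 mm

Internal axial forces (sectioning from the free end, tension +): N_BC = -19 kN, N_AB = -47.6 kN.
A_BC = 395.8 mm².
δ_AB = -47600·572/(1130·124000) = -0.1943 mm
δ_BC = -19000·387/(395.8·124000) = -0.1498 mm
δ = Σδ_i = -0.3441 mm.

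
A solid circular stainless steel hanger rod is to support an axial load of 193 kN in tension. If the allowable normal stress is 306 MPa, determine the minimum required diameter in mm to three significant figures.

28.3 mm

Required area A ≥ P/σ_allow = 193000/306 = 630.7 mm².
For a solid circular section, d ≥ √(4A/π) = 28.34 mm.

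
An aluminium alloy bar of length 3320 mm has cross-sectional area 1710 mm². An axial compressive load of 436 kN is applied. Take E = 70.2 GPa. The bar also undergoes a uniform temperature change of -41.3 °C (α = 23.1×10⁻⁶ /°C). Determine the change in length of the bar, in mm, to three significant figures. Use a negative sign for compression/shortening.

-15.2 mm

δ_mech = NL/(AE) = -436000·3320/(1710·70200) = -12.06 mm.
δ_thermal = αLΔT = 23.1e-6·3320·-41.3 = -3.167 mm.
δ = δ_mech + δ_thermal = -15.23 mm.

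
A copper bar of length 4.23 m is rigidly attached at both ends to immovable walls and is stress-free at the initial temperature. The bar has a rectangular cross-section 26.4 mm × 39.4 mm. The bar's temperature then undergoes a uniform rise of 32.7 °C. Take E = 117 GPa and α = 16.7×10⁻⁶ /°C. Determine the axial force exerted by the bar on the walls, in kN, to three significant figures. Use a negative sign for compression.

Free thermal expansion αLΔT = 16.7e-6 · 4230 · 32.7 = 2.31 mm.
The walls impose strain ε = −(2.31)/4230 = -5.4609e-04; σ = Eε = 117000 · -5.4609e-04 = -63.89 MPa.
Wall reaction R = σ·A = -63.89·1040 = -66460 N = -66.46 kN.

-66.5 kN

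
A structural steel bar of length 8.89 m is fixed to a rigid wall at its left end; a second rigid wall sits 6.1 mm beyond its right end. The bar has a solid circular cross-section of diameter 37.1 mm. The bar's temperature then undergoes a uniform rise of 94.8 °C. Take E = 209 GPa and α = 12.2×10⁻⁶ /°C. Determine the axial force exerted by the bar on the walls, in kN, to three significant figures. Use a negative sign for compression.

-106 kN

Free thermal expansion αLΔT = 12.2e-6 · 8890 · 94.8 = 10.28 mm.
The walls engage after the gap closes; constrained expansion = 10.28 − 6.1 = 4.182 mm.
The walls impose strain ε = −(4.182)/8890 = -4.7040e-04; σ = Eε = 209000 · -4.7040e-04 = -98.31 MPa.
Wall reaction R = σ·A = -98.31·1081 = -106300 N = -106.3 kN.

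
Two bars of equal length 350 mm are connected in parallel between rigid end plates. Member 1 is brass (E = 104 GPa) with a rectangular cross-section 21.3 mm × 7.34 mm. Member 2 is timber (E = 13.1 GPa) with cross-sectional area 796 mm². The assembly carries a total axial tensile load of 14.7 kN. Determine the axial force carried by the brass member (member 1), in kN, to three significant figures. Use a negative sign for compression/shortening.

8.96 kN

A_1 = 156.3 mm².
Equal strain + equilibrium ⇒ each member carries load in proportion to AE: A₁E₁ = 16260000 N, A₂E₂ = 10430000 N, ΣAE = 26690000 N.
F₁ = P·A₁E₁/ΣAE = 14700·16260000/26690000 = 8956 N.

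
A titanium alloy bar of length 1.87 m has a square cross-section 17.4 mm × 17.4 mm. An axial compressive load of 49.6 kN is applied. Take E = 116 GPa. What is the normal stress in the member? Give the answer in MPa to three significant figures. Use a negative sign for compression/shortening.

A = 302.8 mm².
σ = N/A = -49600/302.8 = -163.8 MPa.

-164 MPa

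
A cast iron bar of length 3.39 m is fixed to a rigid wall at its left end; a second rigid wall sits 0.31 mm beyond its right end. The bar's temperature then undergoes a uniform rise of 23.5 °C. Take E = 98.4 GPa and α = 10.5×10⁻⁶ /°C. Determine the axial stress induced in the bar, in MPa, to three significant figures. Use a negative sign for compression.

-15.3 MPa

Free thermal expansion αLΔT = 10.5e-6 · 3390 · 23.5 = 0.8365 mm.
The walls engage after the gap closes; constrained expansion = 0.8365 − 0.31 = 0.5265 mm.
The walls impose strain ε = −(0.5265)/3390 = -1.5530e-04; σ = Eε = 98400 · -1.5530e-04 = -15.28 MPa.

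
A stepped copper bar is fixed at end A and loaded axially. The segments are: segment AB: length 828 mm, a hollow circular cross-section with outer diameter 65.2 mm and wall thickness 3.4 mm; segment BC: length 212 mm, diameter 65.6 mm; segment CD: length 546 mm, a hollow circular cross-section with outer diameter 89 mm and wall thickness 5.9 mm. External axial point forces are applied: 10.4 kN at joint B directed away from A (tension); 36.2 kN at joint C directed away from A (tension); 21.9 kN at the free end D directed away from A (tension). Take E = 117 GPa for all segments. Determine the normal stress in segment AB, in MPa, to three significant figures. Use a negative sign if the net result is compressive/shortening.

104 MPa

Internal axial forces (sectioning from the free end, tension +): N_CD = 21.9 kN, N_BC = 58.1 kN, N_AB = 68.5 kN.
A_AB = 660.1 mm².
σ_AB = N_AB/A_AB = 68500/660.1 = 103.8 MPa.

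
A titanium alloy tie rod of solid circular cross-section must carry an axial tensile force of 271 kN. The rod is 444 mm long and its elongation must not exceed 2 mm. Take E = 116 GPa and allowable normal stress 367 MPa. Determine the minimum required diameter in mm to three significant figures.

30.7 mm

Required area A ≥ P/σ_allow = 271000/367 = 738.4 mm².
For a solid circular section, d ≥ √(4A/π) = 30.66 mm.
Elongation limit: A ≥ PL/(Eδ_allow) = 271000·444/(116000·2) = 518.6 mm² ⇒ d ≥ 25.7 mm.
The stress limit governs.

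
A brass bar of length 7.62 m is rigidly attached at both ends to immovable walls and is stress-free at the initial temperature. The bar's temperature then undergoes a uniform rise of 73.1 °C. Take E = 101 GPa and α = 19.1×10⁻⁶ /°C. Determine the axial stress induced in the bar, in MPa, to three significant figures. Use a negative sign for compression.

-141 MPa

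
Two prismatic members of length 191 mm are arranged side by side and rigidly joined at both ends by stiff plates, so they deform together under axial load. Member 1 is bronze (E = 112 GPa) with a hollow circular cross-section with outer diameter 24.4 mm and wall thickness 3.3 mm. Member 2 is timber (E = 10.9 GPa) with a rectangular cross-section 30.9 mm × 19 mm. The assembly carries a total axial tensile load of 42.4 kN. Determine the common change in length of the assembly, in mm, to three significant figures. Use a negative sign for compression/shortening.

A_1 = 218.7 mm².
A_2 = 587.1 mm².
Equal strain + equilibrium ⇒ each member carries load in proportion to AE: A₁E₁ = 24500000 N, A₂E₂ = 6399000 N, ΣAE = 30900000 N.
δ = PL/ΣAE = 42400·191/30900000 = 0.2621 mm.

0.262 mm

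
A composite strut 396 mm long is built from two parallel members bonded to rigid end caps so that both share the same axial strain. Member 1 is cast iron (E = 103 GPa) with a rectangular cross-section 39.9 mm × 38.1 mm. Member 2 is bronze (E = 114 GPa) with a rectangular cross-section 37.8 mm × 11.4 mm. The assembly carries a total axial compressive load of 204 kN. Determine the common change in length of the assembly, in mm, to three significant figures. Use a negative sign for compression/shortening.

-0.393 mm

A_1 = 1520 mm².
A_2 = 430.9 mm².
Equal strain + equilibrium ⇒ each member carries load in proportion to AE: A₁E₁ = 156600000 N, A₂E₂ = 49120000 N, ΣAE = 205700000 N.
δ = PL/ΣAE = -204000·396/205700000 = -0.3927 mm.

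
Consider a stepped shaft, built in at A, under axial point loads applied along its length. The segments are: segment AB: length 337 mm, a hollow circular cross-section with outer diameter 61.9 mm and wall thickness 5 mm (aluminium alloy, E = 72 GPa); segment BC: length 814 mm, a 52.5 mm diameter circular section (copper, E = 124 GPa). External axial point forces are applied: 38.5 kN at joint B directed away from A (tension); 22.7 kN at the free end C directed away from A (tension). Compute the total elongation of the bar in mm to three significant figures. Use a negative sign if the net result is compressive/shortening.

Internal axial forces (sectioning from the free end, tension +): N_BC = 22.7 kN, N_AB = 61.2 kN.
A_AB = 893.8 mm².
A_BC = 2165 mm².
δ_AB = 61200·337/(893.8·72000) = 0.3205 mm
δ_BC = 22700·814/(2165·124000) = 0.06884 mm
δ = Σδ_i = 0.3893 mm.

0.389 mm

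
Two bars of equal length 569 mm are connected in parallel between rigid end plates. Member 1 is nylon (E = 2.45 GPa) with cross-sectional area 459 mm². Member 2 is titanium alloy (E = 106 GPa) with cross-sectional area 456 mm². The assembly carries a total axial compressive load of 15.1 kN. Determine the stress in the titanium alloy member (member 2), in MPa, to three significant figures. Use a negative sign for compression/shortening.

Equal strain + equilibrium ⇒ each member carries load in proportion to AE: A₁E₁ = 1125000 N, A₂E₂ = 48340000 N, ΣAE = 49460000 N.
σ₂ = P·E₂/ΣAE = -15100·106000/49460000 = -32.36 MPa.

-32.4 MPa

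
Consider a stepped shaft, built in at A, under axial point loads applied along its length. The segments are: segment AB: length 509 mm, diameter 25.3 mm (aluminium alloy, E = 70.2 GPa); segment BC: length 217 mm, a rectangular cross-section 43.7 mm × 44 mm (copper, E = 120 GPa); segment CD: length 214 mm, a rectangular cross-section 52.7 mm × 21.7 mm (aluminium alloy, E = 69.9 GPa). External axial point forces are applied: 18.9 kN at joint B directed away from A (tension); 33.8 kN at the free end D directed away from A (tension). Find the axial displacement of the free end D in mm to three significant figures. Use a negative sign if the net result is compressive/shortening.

Internal axial forces (sectioning from the free end, tension +): N_CD = 33.8 kN, N_BC = 33.8 kN, N_AB = 52.7 kN.
A_AB = 502.7 mm².
A_BC = 1923 mm².
A_CD = 1144 mm².
δ_AB = 52700·509/(502.7·70200) = 0.7601 mm
δ_BC = 33800·217/(1923·120000) = 0.03179 mm
δ_CD = 33800·214/(1144·69900) = 0.09049 mm
δ = Σδ_i = 0.8824 mm.

0.882 mm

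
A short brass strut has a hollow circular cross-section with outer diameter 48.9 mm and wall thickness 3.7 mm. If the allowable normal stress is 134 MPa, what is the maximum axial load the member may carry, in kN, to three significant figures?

70.4 kN

A = 525.4 mm².
P_max = σ_allow · A = 134 · 525.4 = 70400 N = 70.4 kN.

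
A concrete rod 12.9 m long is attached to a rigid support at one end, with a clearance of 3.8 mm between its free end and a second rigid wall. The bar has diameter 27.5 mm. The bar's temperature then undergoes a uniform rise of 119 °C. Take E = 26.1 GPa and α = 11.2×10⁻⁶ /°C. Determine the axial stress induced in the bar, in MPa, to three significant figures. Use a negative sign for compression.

Free thermal expansion αLΔT = 11.2e-6 · 12900 · 119 = 17.19 mm.
The walls engage after the gap closes; constrained expansion = 17.19 − 3.8 = 13.39 mm.
The walls impose strain ε = −(13.39)/12900 = -1.0382e-03; σ = Eε = 26100 · -1.0382e-03 = -27.1 MPa.

-27.1 MPa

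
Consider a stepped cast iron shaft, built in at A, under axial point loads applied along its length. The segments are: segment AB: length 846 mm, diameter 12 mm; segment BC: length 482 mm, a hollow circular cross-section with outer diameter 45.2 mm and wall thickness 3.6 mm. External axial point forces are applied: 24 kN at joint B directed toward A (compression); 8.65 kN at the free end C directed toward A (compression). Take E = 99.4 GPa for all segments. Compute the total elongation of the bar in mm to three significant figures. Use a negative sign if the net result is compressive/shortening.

-2.55 mm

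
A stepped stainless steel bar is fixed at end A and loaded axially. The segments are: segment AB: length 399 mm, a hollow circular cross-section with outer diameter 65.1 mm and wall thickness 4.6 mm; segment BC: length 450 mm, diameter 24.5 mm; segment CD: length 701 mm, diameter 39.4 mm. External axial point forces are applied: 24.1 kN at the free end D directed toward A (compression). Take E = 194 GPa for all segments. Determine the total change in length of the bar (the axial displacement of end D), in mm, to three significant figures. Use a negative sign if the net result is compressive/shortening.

-0.247 mm

Internal axial forces (sectioning from the free end, tension +): N_CD = -24.1 kN, N_BC = -24.1 kN, N_AB = -24.1 kN.
A_AB = 874.3 mm².
A_BC = 471.4 mm².
A_CD = 1219 mm².
δ_AB = -24100·399/(874.3·194000) = -0.05669 mm
δ_BC = -24100·450/(471.4·194000) = -0.1186 mm
δ_CD = -24100·701/(1219·194000) = -0.07143 mm
δ = Σδ_i = -0.2467 mm.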